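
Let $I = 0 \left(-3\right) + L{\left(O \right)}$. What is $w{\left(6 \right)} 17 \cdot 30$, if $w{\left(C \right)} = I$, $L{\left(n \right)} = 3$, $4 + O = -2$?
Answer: $1530$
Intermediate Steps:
$O = -6$ ($O = -4 - 2 = -6$)
$I = 3$ ($I = 0 \left(-3\right) + 3 = 0 + 3 = 3$)
$w{\left(C \right)} = 3$
$w{\left(6 \right)} 17 \cdot 30 = 3 \cdot 17 \cdot 30 = 51 \cdot 30 = 1530$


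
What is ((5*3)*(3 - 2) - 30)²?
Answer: 225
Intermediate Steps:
((5*3)*(3 - 2) - 30)² = (15*1 - 30)² = (15 - 30)² = (-15)² = 225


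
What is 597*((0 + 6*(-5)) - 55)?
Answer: -50745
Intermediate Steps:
597*((0 + 6*(-5)) - 55) = 597*((0 - 30) - 55) = 597*(-30 - 55) = 597*(-85) = -50745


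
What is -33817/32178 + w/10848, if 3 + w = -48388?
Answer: -320662069/58177824 ≈ -5.5118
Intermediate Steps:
w = -48391 (w = -3 - 48388 = -48391)
-33817/32178 + w/10848 = -33817/32178 - 48391/10848 = -320662069/58177824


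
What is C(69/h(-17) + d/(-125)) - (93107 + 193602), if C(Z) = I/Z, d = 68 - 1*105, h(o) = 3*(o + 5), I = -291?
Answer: -696553079/2431 ≈ -2.8653e+5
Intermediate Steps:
h(o) = 15 + 3*o (h(o) = 3*(5 + o) = 15 + 3*o)
d = -37 (d = 68 - 105 = -37)
C(Z) = -291/Z
C(69/h(-17) + d/(-125)) - (93107 + 193602) = -291/(69/(15 + 3*(-17)) - 37/(-125)) - (93107 + 193602) = -291/(69/(15 - 51) - 37*(-1/125)) - 1*286709 = -291/(69/(-36) + 37/125) - 286709 = -291/(69*(-1/36) + 37/125) - 286709 = -291/(-23/12 + 37/125) - 286709 = -291/(-2431/1500) - 286709 = -291*(-1500/2431) - 286709 = 436500/2431 - 286709 = -696553079/2431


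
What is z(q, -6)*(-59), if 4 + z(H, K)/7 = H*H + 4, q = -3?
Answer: -3717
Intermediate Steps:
z(H, K) = 7*H² (z(H, K) = -28 + 7*(H*H + 4) = -28 + 7*(H² + 4) = -28 + 7*(4 + H²) = -28 + (28 + 7*H²) = 7*H²)
z(q, -6)*(-59) = (7*(-3)²)*(-59) = (7*9)*(-59) = 63*(-59) = -3717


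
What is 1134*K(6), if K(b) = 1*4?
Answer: 4536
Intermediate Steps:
K(b) = 4
1134*K(6) = 1134*4 = 4536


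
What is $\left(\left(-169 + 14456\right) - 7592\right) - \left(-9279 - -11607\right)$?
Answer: $4367$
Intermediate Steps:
$\left(\left(-169 + 14456\right) - 7592\right) - \left(-9279 - -11607\right) = \left(14287 - 7592\right) - \left(-9279 + 11607\right) = 6695 - 2328 = 4367$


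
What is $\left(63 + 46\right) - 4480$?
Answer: $-4371$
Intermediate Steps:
$\left(63 + 46\right) - 4480 = 109 - 4480 = -4371$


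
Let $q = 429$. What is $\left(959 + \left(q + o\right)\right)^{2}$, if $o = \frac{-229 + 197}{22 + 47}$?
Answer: $\frac{9166147600}{4761} \approx 1.9253 \cdot 10^{6}$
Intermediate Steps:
$o = - \frac{32}{69} \approx -0.46377$
$\left(959 + \left(q + o\right)\right)^{2} = \left(959 + \left(429 - \frac{32}{69}\right)\right)^{2} = \left(959 + \frac{29569}{69}\right)^{2} = \left(\frac{95740}{69}\right)^{2} = \frac{9166147600}{4761}$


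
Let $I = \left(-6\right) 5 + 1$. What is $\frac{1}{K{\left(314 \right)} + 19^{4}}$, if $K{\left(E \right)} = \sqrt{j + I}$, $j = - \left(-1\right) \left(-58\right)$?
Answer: $\frac{130321}{16983563128} - \frac{i \sqrt{87}}{16983563128} \approx 7.6734 \cdot 10^{-6} - 5.492 \cdot 10^{-10} i$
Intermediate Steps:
$I = -29$ ($I = -30 + 1 = -29$)
$j = -58$ ($j = \left(-1\right) 58 = -58$)
$K{\left(E \right)} = i \sqrt{87}$ ($K{\left(E \right)} = \sqrt{-58 - 29} = \sqrt{-87} = i \sqrt{87}$)
$\frac{1}{K{\left(314 \right)} + 19^{4}} = \frac{1}{i \sqrt{87} + 19^{4}} = \frac{1}{i \sqrt{87} + 130321} = \frac{1}{130321 + i \sqrt{87}}$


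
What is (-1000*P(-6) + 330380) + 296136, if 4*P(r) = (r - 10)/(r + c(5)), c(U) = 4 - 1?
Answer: 1875548/3 ≈ 6.2518e+5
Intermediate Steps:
c(U) = 3
P(r) = (-10 + r)/(4*(3 + r)) (P(r) = ((r - 10)/(r + 3))/4 = ((-10 + r)/(3 + r))/4 = (-10 + r)/(4*(3 + r)))
(-1000*P(-6) + 330380) + 296136 = (-250*(-10 - 6)/(3 - 6) + 330380) + 296136 = (-250*(-16)/(-3) + 330380) + 296136 = (-250*(-1)*(-16)/3 + 330380) + 296136 = (-1000*4/3 + 330380) + 296136 = (-4000/3 + 330380) + 296136 = 987140/3 + 296136 = 1875548/3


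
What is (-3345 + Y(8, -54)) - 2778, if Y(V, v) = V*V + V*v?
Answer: -6491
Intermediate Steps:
Y(V, v) = V² + V*v
(-3345 + Y(8, -54)) - 2778 = (-3345 + 8*(8 - 54)) - 2778 = (-3345 + 8*(-46)) - 2778 = (-3345 - 368) - 2778 = -3713 - 2778 = -6491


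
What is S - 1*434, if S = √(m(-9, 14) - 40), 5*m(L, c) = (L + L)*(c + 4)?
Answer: -434 + 2*I*√655/5 ≈ -434.0 + 10.237*I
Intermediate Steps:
m(L, c) = 2*L*(4 + c)/5 (m(L, c) = ((L + L)*(c + 4))/5 = ((2*L)*(4 + c))/5 = (2*L*(4 + c))/5 = 2*L*(4 + c)/5)
S = 2*I*√655/5 (S = √((⅖)*(-9)*(4 + 14) - 40) = √((⅖)*(-9)*18 - 40) = √(-324/5 - 40) = √(-524/5) = 2*I*√655/5 ≈ 10.237*I)
S - 1*434 = 2*I*√655/5 - 1*434 = 2*I*√655/5 - 434 = -434 + 2*I*√655/5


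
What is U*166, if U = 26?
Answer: 4316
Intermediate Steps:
U*166 = 26*166 = 4316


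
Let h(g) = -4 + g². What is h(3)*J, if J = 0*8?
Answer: 0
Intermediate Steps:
J = 0
h(3)*J = (-4 + 3²)*0 = (-4 + 9)*0 = 5*0 = 0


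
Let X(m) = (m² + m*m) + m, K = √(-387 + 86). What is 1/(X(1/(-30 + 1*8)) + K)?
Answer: -605/4406966 - 14641*I*√301/4406966 ≈ -0.00013728 - 0.057639*I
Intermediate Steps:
K = I*√301 (K = √(-301) = I*√301 ≈ 17.349*I)
X(m) = m + 2*m² (X(m) = (m² + m²) + m = 2*m² + m = m + 2*m²)
1/(X(1/(-30 + 1*8)) + K) = 1/((1 + 2/(-30 + 1*8))/(-30 + 1*8) + I*√301) = 1/((1 + 2/(-30 + 8))/(-30 + 8) + I*√301) = 1/((1 + 2/(-22))/(-22) + I*√301) = 1/(-(1 + 2*(-1/22))/22 + I*√301) = 1/(-(1 - 1/11)/22 + I*√301) = 1/(-1/22*10/11 + I*√301) = 1/(-5/121 + I*√301)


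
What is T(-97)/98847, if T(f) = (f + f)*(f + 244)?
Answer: -1358/4707 ≈ -0.28851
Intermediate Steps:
T(f) = 2*f*(244 + f) (T(f) = (2*f)*(244 + f) = 2*f*(244 + f))
T(-97)/98847 = (2*(-97)*(244 - 97))/98847 = (2*(-97)*147)*(1/98847) = -28518*1/98847 = -1358/4707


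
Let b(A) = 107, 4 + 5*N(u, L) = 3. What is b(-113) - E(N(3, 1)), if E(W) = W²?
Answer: 2674/25 ≈ 106.96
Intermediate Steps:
N(u, L) = -⅕ (N(u, L) = -⅘ + (⅕)*3 = -⅘ + ⅗ = -⅕)
b(-113) - E(N(3, 1)) = 107 - (-⅕)² = 107 - 1*1/25 = 107 - 1/25 = 2674/25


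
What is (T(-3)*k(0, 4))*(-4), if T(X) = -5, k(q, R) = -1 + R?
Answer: 60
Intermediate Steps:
(T(-3)*k(0, 4))*(-4) = -5*(-1 + 4)*(-4) = -5*3*(-4) = -15*(-4) = 60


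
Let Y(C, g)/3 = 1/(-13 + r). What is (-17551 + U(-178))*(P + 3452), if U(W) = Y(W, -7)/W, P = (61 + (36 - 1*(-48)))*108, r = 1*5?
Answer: -59707371569/178 ≈ -3.3543e+8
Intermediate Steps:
r = 5
P = 15660 (P = (61 + (36 + 48))*108 = (61 + 84)*108 = 145*108 = 15660)
Y(C, g) = -3/8 (Y(C, g) = 3/(-13 + 5) = 3/(-8) = 3*(-⅛) = -3/8)
U(W) = -3/(8*W)
(-17551 + U(-178))*(P + 3452) = (-17551 - 3/8/(-178))*(15660 + 3452) = (-17551 - 3/8*(-1/178))*19112 = (-17551 + 3/1424)*19112 = -24992621/1424*19112 = -59707371569/178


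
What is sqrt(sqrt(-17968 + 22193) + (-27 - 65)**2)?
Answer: sqrt(8529) ≈ 92.353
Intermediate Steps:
sqrt(sqrt(-17968 + 22193) + (-27 - 65)**2) = sqrt(sqrt(4225) + (-92)**2) = sqrt(65 + 8464) = sqrt(8529)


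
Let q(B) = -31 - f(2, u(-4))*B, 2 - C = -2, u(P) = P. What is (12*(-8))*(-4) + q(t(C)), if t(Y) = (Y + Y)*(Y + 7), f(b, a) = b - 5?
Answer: 617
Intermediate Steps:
C = 4 (C = 2 - 1*(-2) = 2 + 2 = 4)
f(b, a) = -5 + b
t(Y) = 2*Y*(7 + Y) (t(Y) = (2*Y)*(7 + Y) = 2*Y*(7 + Y))
q(B) = -31 + 3*B (q(B) = -31 - (-5 + 2)*B = -31 - (-3)*B = -31 + 3*B)
(12*(-8))*(-4) + q(t(C)) = (12*(-8))*(-4) + (-31 + 3*(2*4*(7 + 4))) = -96*(-4) + (-31 + 3*(2*4*11)) = 384 + (-31 + 3*88) = 384 + (-31 + 264) = 384 + 233 = 617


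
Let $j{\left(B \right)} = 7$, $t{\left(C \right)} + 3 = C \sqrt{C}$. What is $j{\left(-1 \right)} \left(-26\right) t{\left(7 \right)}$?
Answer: $546 - 1274 \sqrt{7} \approx -2824.7$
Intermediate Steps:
$t{\left(C \right)} = -3 + C^{\frac{3}{2}}$ ($t{\left(C \right)} = -3 + C \sqrt{C} = -3 + C^{\frac{3}{2}}$)
$j{\left(-1 \right)} \left(-26\right) t{\left(7 \right)} = 7 \left(-26\right) \left(-3 + 7^{\frac{3}{2}}\right) = - 182 \left(-3 + 7 \sqrt{7}\right) = 546 - 1274 \sqrt{7}$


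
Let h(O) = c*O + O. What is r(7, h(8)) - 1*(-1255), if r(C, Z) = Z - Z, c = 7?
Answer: 1255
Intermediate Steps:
h(O) = 8*O (h(O) = 7*O + O = 8*O)
r(C, Z) = 0
r(7, h(8)) - 1*(-1255) = 0 - 1*(-1255) = 0 + 1255 = 1255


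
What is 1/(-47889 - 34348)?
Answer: -1/82237 ≈ -1.2160e-5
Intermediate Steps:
1/(-47889 - 34348) = 1/(-82237) = -1/82237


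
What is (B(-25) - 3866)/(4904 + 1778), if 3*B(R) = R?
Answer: -11623/20046 ≈ -0.57982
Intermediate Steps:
B(R) = R/3
(B(-25) - 3866)/(4904 + 1778) = ((1/3)*(-25) - 3866)/(4904 + 1778) = (-25/3 - 3866)/6682 = -11623/3*1/6682 = -11623/20046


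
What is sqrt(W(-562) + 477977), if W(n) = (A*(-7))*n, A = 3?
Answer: sqrt(489779) ≈ 699.84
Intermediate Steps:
W(n) = -21*n (W(n) = (3*(-7))*n = -21*n)
sqrt(W(-562) + 477977) = sqrt(-21*(-562) + 477977) = sqrt(11802 + 477977) = sqrt(489779)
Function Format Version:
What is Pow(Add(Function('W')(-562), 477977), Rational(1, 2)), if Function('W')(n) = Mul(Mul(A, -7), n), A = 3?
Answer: Pow(489779, Rational(1, 2)) ≈ 699.84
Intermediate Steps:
Function('W')(n) = Mul(-21, n) (Function('W')(n) = Mul(Mul(3, -7), n) = Mul(-21, n))
Pow(Add(Function('W')(-562), 477977), Rational(1, 2)) = Pow(Add(Mul(-21, -562), 477977), Rational(1, 2)) = Pow(Add(11802, 477977), Rational(1, 2)) = Pow(489779, Rational(1, 2))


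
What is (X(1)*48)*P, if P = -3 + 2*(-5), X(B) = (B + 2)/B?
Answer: -1872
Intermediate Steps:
X(B) = (2 + B)/B
P = -13 (P = -3 - 10 = -13)
(X(1)*48)*P = (((2 + 1)/1)*48)*(-13) = ((1*3)*48)*(-13) = (3*48)*(-13) = 144*(-13) = -1872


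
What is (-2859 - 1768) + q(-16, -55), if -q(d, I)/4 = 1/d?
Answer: -18507/4 ≈ -4626.8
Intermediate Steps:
q(d, I) = -4/d
(-2859 - 1768) + q(-16, -55) = (-2859 - 1768) - 4/(-16) = -4627 - 4*(-1/16) = -4627 + ¼ = -18507/4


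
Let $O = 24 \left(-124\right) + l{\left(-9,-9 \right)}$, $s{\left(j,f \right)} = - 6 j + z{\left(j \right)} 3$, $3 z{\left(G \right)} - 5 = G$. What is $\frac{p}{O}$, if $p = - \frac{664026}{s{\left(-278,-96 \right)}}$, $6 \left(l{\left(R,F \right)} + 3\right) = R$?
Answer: $\frac{442684}{2771865} \approx 0.15971$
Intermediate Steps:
$l{\left(R,F \right)} = -3 + \frac{R}{6}$
$z{\left(G \right)} = \frac{5}{3} + \frac{G}{3}$
$s{\left(j,f \right)} = 5 - 5 j$ ($s{\left(j,f \right)} = - 6 j + \left(\frac{5}{3} + \frac{j}{3}\right) 3 = - 6 j + \left(5 + j\right) = 5 - 5 j$)
$p = - \frac{221342}{465}$ ($p = - \frac{664026}{5 - -1390} = - \frac{664026}{5 + 1390} = - \frac{664026}{1395} = \left(-664026\right) \frac{1}{1395} = - \frac{221342}{465} \approx -476.0$)
$O = - \frac{5961}{2}$ ($O = 24 \left(-124\right) + \left(-3 + \frac{1}{6} \left(-9\right)\right) = -2976 - \frac{9}{2} = - \frac{5961}{2} \approx -2980.5$)
$\frac{p}{O} = - \frac{221342}{465 \left(- \frac{5961}{2}\right)} = \left(- \frac{221342}{465}\right) \left(- \frac{2}{5961}\right) = \frac{442684}{2771865}$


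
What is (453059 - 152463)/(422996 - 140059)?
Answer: 300596/282937 ≈ 1.0624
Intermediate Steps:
(453059 - 152463)/(422996 - 140059) = 300596/282937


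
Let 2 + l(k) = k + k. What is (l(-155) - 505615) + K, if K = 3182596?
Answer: 2676669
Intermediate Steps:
l(k) = -2 + 2*k (l(k) = -2 + (k + k) = -2 + 2*k)
(l(-155) - 505615) + K = ((-2 + 2*(-155)) - 505615) + 3182596 = ((-2 - 310) - 505615) + 3182596 = (-312 - 505615) + 3182596 = -505927 + 3182596 = 2676669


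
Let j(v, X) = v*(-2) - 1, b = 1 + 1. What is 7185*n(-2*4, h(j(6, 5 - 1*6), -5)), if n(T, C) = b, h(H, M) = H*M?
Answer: 14370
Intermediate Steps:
b = 2
j(v, X) = -1 - 2*v (j(v, X) = -2*v - 1 = -1 - 2*v)
n(T, C) = 2
7185*n(-2*4, h(j(6, 5 - 1*6), -5)) = 7185*2 = 14370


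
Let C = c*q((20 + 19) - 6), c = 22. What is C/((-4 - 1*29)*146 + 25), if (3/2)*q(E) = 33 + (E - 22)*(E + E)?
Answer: -11132/4793 ≈ -2.3226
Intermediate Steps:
q(E) = 22 + 4*E*(-22 + E)/3 (q(E) = 2*(33 + (E - 22)*(E + E))/3 = 2*(33 + (-22 + E)*(2*E))/3 = 2*(33 + 2*E*(-22 + E))/3 = 22 + 4*E*(-22 + E)/3)
C = 11132 (C = 22*(22 - 88*((20 + 19) - 6)/3 + 4*((20 + 19) - 6)²/3) = 22*(22 - 88*(39 - 6)/3 + 4*(39 - 6)²/3) = 22*(22 - 88/3*33 + (4/3)*33²) = 22*(22 - 968 + (4/3)*1089) = 22*(22 - 968 + 1452) = 22*506 = 11132)
C/((-4 - 1*29)*146 + 25) = 11132/((-4 - 1*29)*146 + 25) = 11132/((-4 - 29)*146 + 25) = 11132/(-33*146 + 25) = 11132/(-4818 + 25) = 11132/(-4793) = 11132*(-1/4793) = -11132/4793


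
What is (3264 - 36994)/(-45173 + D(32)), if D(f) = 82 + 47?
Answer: 16865/22522 ≈ 0.74882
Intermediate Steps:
D(f) = 129
(3264 - 36994)/(-45173 + D(32)) = (3264 - 36994)/(-45173 + 129) = -33730/(-45044) = -33730*(-1/45044) = 16865/22522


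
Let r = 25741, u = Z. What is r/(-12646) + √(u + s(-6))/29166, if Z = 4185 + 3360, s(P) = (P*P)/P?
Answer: -25741/12646 + √7539/29166 ≈ -2.0325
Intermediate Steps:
s(P) = P (s(P) = P²/P = P)
Z = 7545
u = 7545
r/(-12646) + √(u + s(-6))/29166 = 25741/(-12646) + √(7545 - 6)/29166 = 25741*(-1/12646) + √7539*(1/29166) = -25741/12646 + √7539/29166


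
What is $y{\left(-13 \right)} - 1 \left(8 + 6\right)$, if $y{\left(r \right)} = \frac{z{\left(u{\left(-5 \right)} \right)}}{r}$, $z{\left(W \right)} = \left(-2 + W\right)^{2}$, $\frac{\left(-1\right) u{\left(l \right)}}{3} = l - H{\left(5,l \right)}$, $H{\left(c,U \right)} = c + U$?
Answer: $-27$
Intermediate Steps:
$H{\left(c,U \right)} = U + c$
$u{\left(l \right)} = 15$ ($u{\left(l \right)} = - 3 \left(l - \left(l + 5\right)\right) = - 3 \left(l - \left(5 + l\right)\right) = \left(-3\right) \left(-5\right) = 15$)
$y{\left(r \right)} = \frac{169}{r}$ ($y{\left(r \right)} = \frac{\left(-2 + 15\right)^{2}}{r} = \frac{13^{2}}{r} = \frac{169}{r}$)
$y{\left(-13 \right)} - 1 \left(8 + 6\right) = \frac{169}{-13} - 1 \left(8 + 6\right) = 169 \left(- \frac{1}{13}\right) - 1 \cdot 14 = -13 - 14 = -27$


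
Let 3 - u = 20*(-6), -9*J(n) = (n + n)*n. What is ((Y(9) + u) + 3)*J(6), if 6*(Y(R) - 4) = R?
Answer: -1052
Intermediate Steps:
J(n) = -2*n²/9 (J(n) = -(n + n)*n/9 = -2*n*n/9 = -2*n²/9)
Y(R) = 4 + R/6
u = 123 (u = 3 - 20*(-6) = 3 - 1*(-120) = 3 + 120 = 123)
((Y(9) + u) + 3)*J(6) = (((4 + (⅙)*9) + 123) + 3)*(-2/9*6²) = (((4 + 3/2) + 123) + 3)*(-2/9*36) = ((11/2 + 123) + 3)*(-8) = (257/2 + 3)*(-8) = (263/2)*(-8) = -1052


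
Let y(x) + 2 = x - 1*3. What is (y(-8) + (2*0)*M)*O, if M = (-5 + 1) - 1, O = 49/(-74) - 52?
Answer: 50661/74 ≈ 684.61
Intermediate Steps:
y(x) = -5 + x (y(x) = -2 + (x - 1*3) = -2 + (x - 3) = -2 + (-3 + x) = -5 + x)
O = -3897/74 (O = 49*(-1/74) - 52 = -49/74 - 52 = -3897/74 ≈ -52.662)
M = -5 (M = -4 - 1 = -5)
(y(-8) + (2*0)*M)*O = ((-5 - 8) + (2*0)*(-5))*(-3897/74) = (-13 + 0*(-5))*(-3897/74) = (-13 + 0)*(-3897/74) = -13*(-3897/74) = 50661/74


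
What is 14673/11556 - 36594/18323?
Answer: -51342295/70580196 ≈ -0.72743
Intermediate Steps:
14673/11556 - 36594/18323 = 14673*(1/11556) - 36594*1/18323 = 4891/3852 - 36594/18323 = -51342295/70580196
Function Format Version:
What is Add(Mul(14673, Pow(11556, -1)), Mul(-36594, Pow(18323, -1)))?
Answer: Rational(-51342295, 70580196) ≈ -0.72743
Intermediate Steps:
Add(Mul(14673, Pow(11556, -1)), Mul(-36594, Pow(18323, -1))) = Add(Mul(14673, Rational(1, 11556)), Mul(-36594, Rational(1, 18323))) = Add(Rational(4891, 3852), Rational(-36594, 18323)) = Rational(-51342295, 70580196)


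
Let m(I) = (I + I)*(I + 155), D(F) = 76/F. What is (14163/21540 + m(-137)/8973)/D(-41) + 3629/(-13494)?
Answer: -1200776490439/3670657851120 ≈ -0.32713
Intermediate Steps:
m(I) = 2*I*(155 + I) (m(I) = (2*I)*(155 + I) = 2*I*(155 + I))
(14163/21540 + m(-137)/8973)/D(-41) + 3629/(-13494) = (14163/21540 + (2*(-137)*(155 - 137))/8973)/((76/(-41))) + 3629/(-13494) = (14163*(1/21540) + (2*(-137)*18)*(1/8973))/((76*(-1/41))) + 3629*(-1/13494) = (4721/7180 - 4932*1/8973)/(-76/41) - 3629/13494 = (4721/7180 - 548/997)*(-41/76) - 3629/13494 = (772197/7158460)*(-41/76) - 3629/13494 = -31660077/544042960 - 3629/13494 = -1200776490439/3670657851120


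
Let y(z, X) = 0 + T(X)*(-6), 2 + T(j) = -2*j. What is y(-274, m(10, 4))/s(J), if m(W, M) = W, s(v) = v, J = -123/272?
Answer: -11968/41 ≈ -291.90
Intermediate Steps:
J = -123/272 (J = -123*1/272 = -123/272 ≈ -0.45221)
T(j) = -2 - 2*j
y(z, X) = 12 + 12*X (y(z, X) = 0 + (-2 - 2*X)*(-6) = 0 + (12 + 12*X) = 12 + 12*X)
y(-274, m(10, 4))/s(J) = (12 + 12*10)/(-123/272) = (12 + 120)*(-272/123) = 132*(-272/123) = -11968/41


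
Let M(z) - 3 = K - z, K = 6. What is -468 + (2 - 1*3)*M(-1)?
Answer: -478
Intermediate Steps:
M(z) = 9 - z (M(z) = 3 + (6 - z) = 9 - z)
-468 + (2 - 1*3)*M(-1) = -468 + (2 - 1*3)*(9 - 1*(-1)) = -468 + (2 - 3)*(9 + 1) = -468 - 1*10 = -468 - 10 = -478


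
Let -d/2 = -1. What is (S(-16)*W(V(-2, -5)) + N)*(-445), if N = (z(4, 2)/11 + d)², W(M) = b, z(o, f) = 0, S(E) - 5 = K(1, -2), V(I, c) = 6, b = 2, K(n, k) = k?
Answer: -4450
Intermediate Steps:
d = 2 (d = -2*(-1) = 2)
S(E) = 3 (S(E) = 5 - 2 = 3)
W(M) = 2
N = 4 (N = (0/11 + 2)² = (0*(1/11) + 2)² = (0 + 2)² = 2² = 4)
(S(-16)*W(V(-2, -5)) + N)*(-445) = (3*2 + 4)*(-445) = (6 + 4)*(-445) = 10*(-445) = -4450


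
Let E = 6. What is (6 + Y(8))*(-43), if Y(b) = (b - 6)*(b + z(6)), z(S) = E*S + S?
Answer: -4558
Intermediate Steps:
z(S) = 7*S (z(S) = 6*S + S = 7*S)
Y(b) = (-6 + b)*(42 + b) (Y(b) = (b - 6)*(b + 7*6) = (-6 + b)*(b + 42) = (-6 + b)*(42 + b))
(6 + Y(8))*(-43) = (6 + (-252 + 8**2 + 36*8))*(-43) = (6 + (-252 + 64 + 288))*(-43) = (6 + 100)*(-43) = 106*(-43) = -4558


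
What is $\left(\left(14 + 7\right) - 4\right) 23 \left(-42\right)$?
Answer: $-16422$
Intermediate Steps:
$\left(\left(14 + 7\right) - 4\right) 23 \left(-42\right) = \left(21 - 4\right) 23 \left(-42\right) = 17 \cdot 23 \left(-42\right) = 391 \left(-42\right) = -16422$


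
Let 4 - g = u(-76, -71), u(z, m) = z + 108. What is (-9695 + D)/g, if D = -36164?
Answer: 45859/28 ≈ 1637.8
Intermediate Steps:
u(z, m) = 108 + z
g = -28 (g = 4 - (108 - 76) = 4 - 1*32 = 4 - 32 = -28)
(-9695 + D)/g = (-9695 - 36164)/(-28) = -45859*(-1/28) = 45859/28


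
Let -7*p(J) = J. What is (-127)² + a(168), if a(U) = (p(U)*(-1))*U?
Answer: 20161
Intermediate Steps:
p(J) = -J/7
a(U) = U²/7 (a(U) = (-U/7*(-1))*U = (U/7)*U = U²/7)
(-127)² + a(168) = (-127)² + (⅐)*168² = 16129 + (⅐)*28224 = 16129 + 4032 = 20161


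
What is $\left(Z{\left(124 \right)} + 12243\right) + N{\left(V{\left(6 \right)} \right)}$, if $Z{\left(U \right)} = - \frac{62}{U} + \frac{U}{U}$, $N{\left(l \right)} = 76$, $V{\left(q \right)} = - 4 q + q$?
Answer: $\frac{24639}{2} \approx 12320.0$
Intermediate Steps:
$V{\left(q \right)} = - 3 q$
$Z{\left(U \right)} = 1 - \frac{62}{U}$ ($Z{\left(U \right)} = - \frac{62}{U} + 1 = 1 - \frac{62}{U}$)
$\left(Z{\left(124 \right)} + 12243\right) + N{\left(V{\left(6 \right)} \right)} = \left(\frac{-62 + 124}{124} + 12243\right) + 76 = \left(\frac{1}{124} \cdot 62 + 12243\right) + 76 = \left(\frac{1}{2} + 12243\right) + 76 = \frac{24487}{2} + 76 = \frac{24639}{2}$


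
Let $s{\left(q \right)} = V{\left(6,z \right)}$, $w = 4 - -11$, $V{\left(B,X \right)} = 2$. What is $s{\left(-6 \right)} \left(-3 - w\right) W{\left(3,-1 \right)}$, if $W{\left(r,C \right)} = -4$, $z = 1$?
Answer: $144$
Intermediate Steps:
$w = 15$ ($w = 4 + 11 = 15$)
$s{\left(q \right)} = 2$
$s{\left(-6 \right)} \left(-3 - w\right) W{\left(3,-1 \right)} = 2 \left(-3 - 15\right) \left(-4\right) = 2 \left(-18\right) \left(-4\right) = \left(-36\right) \left(-4\right) = 144$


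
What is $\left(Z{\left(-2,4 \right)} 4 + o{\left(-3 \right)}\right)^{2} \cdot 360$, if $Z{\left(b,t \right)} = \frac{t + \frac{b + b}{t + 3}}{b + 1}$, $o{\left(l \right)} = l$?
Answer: $\frac{4928040}{49} \approx 1.0057 \cdot 10^{5}$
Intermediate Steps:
$Z{\left(b,t \right)} = \frac{t + \frac{2 b}{3 + t}}{1 + b}$
$\left(Z{\left(-2,4 \right)} 4 + o{\left(-3 \right)}\right)^{2} \cdot 360 = \left(\frac{4^{2} + 2 \left(-2\right) + 3 \cdot 4}{3 + 4 + 3 \left(-2\right) - 8} \cdot 4 - 3\right)^{2} \cdot 360 = \left(\frac{16 - 4 + 12}{3 + 4 - 6 - 8} \cdot 4 - 3\right)^{2} \cdot 360 = \left(\frac{1}{-7} \cdot 24 \cdot 4 - 3\right)^{2} \cdot 360 = \left(\left(- \frac{1}{7}\right) 24 \cdot 4 - 3\right)^{2} \cdot 360 = \left(\left(- \frac{24}{7}\right) 4 - 3\right)^{2} \cdot 360 = \left(- \frac{96}{7} - 3\right)^{2} \cdot 360 = \left(- \frac{117}{7}\right)^{2} \cdot 360 = \frac{13689}{49} \cdot 360 = \frac{4928040}{49}$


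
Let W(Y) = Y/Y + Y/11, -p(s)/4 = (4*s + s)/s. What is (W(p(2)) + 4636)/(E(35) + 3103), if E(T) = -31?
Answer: 50987/33792 ≈ 1.5088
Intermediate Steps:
p(s) = -20 (p(s) = -4*(4*s + s)/s = -4*5*s/s = -4*5 = -20)
W(Y) = 1 + Y/11 (W(Y) = 1 + Y*(1/11) = 1 + Y/11)
(W(p(2)) + 4636)/(E(35) + 3103) = ((1 + (1/11)*(-20)) + 4636)/(-31 + 3103) = ((1 - 20/11) + 4636)/3072 = (-9/11 + 4636)*(1/3072) = (50987/11)*(1/3072) = 50987/33792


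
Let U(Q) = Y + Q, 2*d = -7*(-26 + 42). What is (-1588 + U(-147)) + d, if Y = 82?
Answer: -1709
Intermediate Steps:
d = -56 (d = (-7*(-26 + 42))/2 = (-7*16)/2 = (1/2)*(-112) = -56)
U(Q) = 82 + Q
(-1588 + U(-147)) + d = (-1588 + (82 - 147)) - 56 = (-1588 - 65) - 56 = -1653 - 56 = -1709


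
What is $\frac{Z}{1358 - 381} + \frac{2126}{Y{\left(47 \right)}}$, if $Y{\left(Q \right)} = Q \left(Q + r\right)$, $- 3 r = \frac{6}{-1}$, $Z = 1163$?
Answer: $\frac{4755491}{2250031} \approx 2.1135$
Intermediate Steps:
$r = 2$ ($r = - \frac{6 \frac{1}{-1}}{3} = - \frac{6 \left(-1\right)}{3} = \left(- \frac{1}{3}\right) \left(-6\right) = 2$)
$Y{\left(Q \right)} = Q \left(2 + Q\right)$ ($Y{\left(Q \right)} = Q \left(Q + 2\right) = Q \left(2 + Q\right)$)
$\frac{Z}{1358 - 381} + \frac{2126}{Y{\left(47 \right)}} = \frac{1163}{1358 - 381} + \frac{2126}{47 \left(2 + 47\right)} = \frac{1163}{977} + \frac{2126}{47 \cdot 49} = 1163 \cdot \frac{1}{977} + \frac{2126}{2303} = \frac{1163}{977} + 2126 \cdot \frac{1}{2303} = \frac{1163}{977} + \frac{2126}{2303} = \frac{4755491}{2250031}$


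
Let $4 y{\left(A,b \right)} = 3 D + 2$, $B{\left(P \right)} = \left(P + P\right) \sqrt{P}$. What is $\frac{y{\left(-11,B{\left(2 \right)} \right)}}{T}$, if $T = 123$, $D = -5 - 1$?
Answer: $- \frac{4}{123} \approx -0.03252$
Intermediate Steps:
$B{\left(P \right)} = 2 P^{\frac{3}{2}}$ ($B{\left(P \right)} = 2 P \sqrt{P} = 2 P^{\frac{3}{2}}$)
$D = -6$
$y{\left(A,b \right)} = -4$ ($y{\left(A,b \right)} = \frac{3 \left(-6\right) + 2}{4} = \frac{-18 + 2}{4} = \frac{1}{4} \left(-16\right) = -4$)
$\frac{y{\left(-11,B{\left(2 \right)} \right)}}{T} = - \frac{4}{123}$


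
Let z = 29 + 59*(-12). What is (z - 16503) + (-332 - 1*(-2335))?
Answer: -15179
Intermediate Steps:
z = -679 (z = 29 - 708 = -679)
(z - 16503) + (-332 - 1*(-2335)) = (-679 - 16503) + (-332 - 1*(-2335)) = -17182 + (-332 + 2335) = -17182 + 2003 = -15179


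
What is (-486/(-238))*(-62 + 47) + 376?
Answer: 41099/119 ≈ 345.37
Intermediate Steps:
(-486/(-238))*(-62 + 47) + 376 = -486*(-1/238)*(-15) + 376 = (243/119)*(-15) + 376 = -3645/119 + 376 = 41099/119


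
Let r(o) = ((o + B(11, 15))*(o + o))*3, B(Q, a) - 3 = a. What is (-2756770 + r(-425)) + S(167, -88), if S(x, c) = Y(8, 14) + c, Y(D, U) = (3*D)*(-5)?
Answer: -1719128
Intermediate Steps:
Y(D, U) = -15*D
B(Q, a) = 3 + a
S(x, c) = -120 + c (S(x, c) = -15*8 + c = -120 + c)
r(o) = 6*o*(18 + o) (r(o) = ((o + (3 + 15))*(o + o))*3 = ((o + 18)*(2*o))*3 = ((18 + o)*(2*o))*3 = (2*o*(18 + o))*3 = 6*o*(18 + o))
(-2756770 + r(-425)) + S(167, -88) = (-2756770 + 6*(-425)*(18 - 425)) + (-120 - 88) = (-2756770 + 6*(-425)*(-407)) - 208 = (-2756770 + 1037850) - 208 = -1718920 - 208 = -1719128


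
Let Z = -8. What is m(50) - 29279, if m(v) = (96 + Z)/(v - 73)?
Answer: -673505/23 ≈ -29283.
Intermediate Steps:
m(v) = 88/(-73 + v) (m(v) = (96 - 8)/(v - 73) = 88/(-73 + v))
m(50) - 29279 = 88/(-73 + 50) - 29279 = 88/(-23) - 29279 = 88*(-1/23) - 29279 = -88/23 - 29279 = -673505/23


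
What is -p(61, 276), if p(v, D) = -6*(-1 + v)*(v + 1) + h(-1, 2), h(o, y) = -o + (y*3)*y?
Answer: 22307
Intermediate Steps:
h(o, y) = -o + 3*y² (h(o, y) = -o + (3*y)*y = -o + 3*y²)
p(v, D) = 13 - 6*(1 + v)*(-1 + v) (p(v, D) = -6*(-1 + v)*(v + 1) + (-1*(-1) + 3*2²) = -6*(-1 + v)*(1 + v) + (1 + 3*4) = -6*(1 + v)*(-1 + v) + (1 + 12) = -6*(1 + v)*(-1 + v) + 13 = 13 - 6*(1 + v)*(-1 + v))
-p(61, 276) = -(19 - 6*61²) = -(19 - 6*3721) = -(19 - 22326) = -1*(-22307) = 22307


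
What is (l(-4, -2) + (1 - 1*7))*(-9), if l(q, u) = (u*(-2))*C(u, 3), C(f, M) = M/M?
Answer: 18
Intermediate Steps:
C(f, M) = 1
l(q, u) = -2*u (l(q, u) = (u*(-2))*1 = -2*u*1 = -2*u)
(l(-4, -2) + (1 - 1*7))*(-9) = (-2*(-2) + (1 - 1*7))*(-9) = (4 + (1 - 7))*(-9) = (4 - 6)*(-9) = -2*(-9) = 18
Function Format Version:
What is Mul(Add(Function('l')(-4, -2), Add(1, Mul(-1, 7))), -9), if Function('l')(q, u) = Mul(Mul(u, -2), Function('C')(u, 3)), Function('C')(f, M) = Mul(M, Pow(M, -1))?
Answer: 18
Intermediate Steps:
Function('C')(f, M) = 1
Function('l')(q, u) = Mul(-2, u) (Function('l')(q, u) = Mul(Mul(u, -2), 1) = Mul(Mul(-2, u), 1) = Mul(-2, u))
Mul(Add(Function('l')(-4, -2), Add(1, Mul(-1, 7))), -9) = Mul(Add(Mul(-2, -2), Add(1, Mul(-1, 7))), -9) = Mul(Add(4, Add(1, -7)), -9) = Mul(Add(4, -6), -9) = Mul(-2, -9) = 18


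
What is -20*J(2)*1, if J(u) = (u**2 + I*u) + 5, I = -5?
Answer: 20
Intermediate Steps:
J(u) = 5 + u**2 - 5*u (J(u) = (u**2 - 5*u) + 5 = 5 + u**2 - 5*u)
-20*J(2)*1 = -20*(5 + 2**2 - 5*2)*1 = -20*(5 + 4 - 10)*1 = -20*(-1)*1 = 20*1 = 20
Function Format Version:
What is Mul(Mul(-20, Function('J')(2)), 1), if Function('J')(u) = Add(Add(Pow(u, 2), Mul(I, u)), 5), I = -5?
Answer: 20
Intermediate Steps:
Function('J')(u) = Add(5, Pow(u, 2), Mul(-5, u)) (Function('J')(u) = Add(Add(Pow(u, 2), Mul(-5, u)), 5) = Add(5, Pow(u, 2), Mul(-5, u)))
Mul(Mul(-20, Function('J')(2)), 1) = Mul(Mul(-20, Add(5, Pow(2, 2), Mul(-5, 2))), 1) = Mul(Mul(-20, Add(5, 4, -10)), 1) = Mul(Mul(-20, -1), 1) = Mul(20, 1) = 20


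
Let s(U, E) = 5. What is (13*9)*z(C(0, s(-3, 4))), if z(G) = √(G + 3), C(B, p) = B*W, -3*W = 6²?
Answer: 117*√3 ≈ 202.65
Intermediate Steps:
W = -12 (W = -⅓*6² = -⅓*36 = -12)
C(B, p) = -12*B (C(B, p) = B*(-12) = -12*B)
z(G) = √(3 + G)
(13*9)*z(C(0, s(-3, 4))) = (13*9)*√(3 - 12*0) = 117*√(3 + 0) = 117*√3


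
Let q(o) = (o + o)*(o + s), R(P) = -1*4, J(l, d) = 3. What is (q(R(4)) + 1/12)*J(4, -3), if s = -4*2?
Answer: 1153/4 ≈ 288.25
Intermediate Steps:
s = -8
R(P) = -4
q(o) = 2*o*(-8 + o) (q(o) = (o + o)*(o - 8) = (2*o)*(-8 + o) = 2*o*(-8 + o))
(q(R(4)) + 1/12)*J(4, -3) = (2*(-4)*(-8 - 4) + 1/12)*3 = (2*(-4)*(-12) + 1/12)*3 = (96 + 1/12)*3 = (1153/12)*3 = 1153/4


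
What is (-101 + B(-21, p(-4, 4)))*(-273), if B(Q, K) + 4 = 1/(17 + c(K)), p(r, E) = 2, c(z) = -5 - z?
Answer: 286377/10 ≈ 28638.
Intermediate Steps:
B(Q, K) = -4 + 1/(12 - K) (B(Q, K) = -4 + 1/(17 + (-5 - K)) = -4 + 1/(12 - K))
(-101 + B(-21, p(-4, 4)))*(-273) = (-101 + (47 - 4*2)/(-12 + 2))*(-273) = (-101 + (47 - 8)/(-10))*(-273) = (-101 - ⅒*39)*(-273) = (-101 - 39/10)*(-273) = -1049/10*(-273) = 286377/10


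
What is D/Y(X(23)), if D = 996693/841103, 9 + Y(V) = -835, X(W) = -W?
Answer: -996693/709890932 ≈ -0.0014040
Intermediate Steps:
Y(V) = -844 (Y(V) = -9 - 835 = -844)
D = 996693/841103 (D = 996693*(1/841103) = 996693/841103 ≈ 1.1850)
D/Y(X(23)) = (996693/841103)/(-844) = (996693/841103)*(-1/844) = -996693/709890932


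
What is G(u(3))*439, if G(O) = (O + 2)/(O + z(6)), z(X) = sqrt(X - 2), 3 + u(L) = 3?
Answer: 439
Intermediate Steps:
u(L) = 0 (u(L) = -3 + 3 = 0)
z(X) = sqrt(-2 + X)
G(O) = 1 (G(O) = (O + 2)/(O + sqrt(-2 + 6)) = (2 + O)/(O + sqrt(4)) = (2 + O)/(O + 2) = (2 + O)/(2 + O) = 1)
G(u(3))*439 = 1*439 = 439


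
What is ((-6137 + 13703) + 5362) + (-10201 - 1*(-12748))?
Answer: 15475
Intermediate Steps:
((-6137 + 13703) + 5362) + (-10201 - 1*(-12748)) = (7566 + 5362) + (-10201 + 12748) = 12928 + 2547 = 15475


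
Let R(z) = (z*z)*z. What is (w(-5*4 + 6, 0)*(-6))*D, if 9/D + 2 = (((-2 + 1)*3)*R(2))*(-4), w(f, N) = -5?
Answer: 135/47 ≈ 2.8723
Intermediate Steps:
R(z) = z³ (R(z) = z²*z = z³)
D = 9/94 (D = 9/(-2 + (((-2 + 1)*3)*2³)*(-4)) = 9/(-2 + (-1*3*8)*(-4)) = 9/(-2 - 3*8*(-4)) = 9/(-2 - 24*(-4)) = 9/(-2 + 96) = 9/94 ≈ 0.095745)
(w(-5*4 + 6, 0)*(-6))*D = -5*(-6)*(9/94) = 30*(9/94) = 135/47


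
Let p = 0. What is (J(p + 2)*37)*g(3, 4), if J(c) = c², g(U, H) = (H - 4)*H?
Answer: 0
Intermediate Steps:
g(U, H) = H*(-4 + H) (g(U, H) = (-4 + H)*H = H*(-4 + H))
(J(p + 2)*37)*g(3, 4) = ((0 + 2)²*37)*(4*(-4 + 4)) = (2²*37)*(4*0) = (4*37)*0 = 148*0 = 0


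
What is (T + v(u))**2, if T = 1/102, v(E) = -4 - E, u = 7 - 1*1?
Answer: 1038361/10404 ≈ 99.804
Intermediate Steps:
u = 6 (u = 7 - 1 = 6)
T = 1/102 ≈ 0.0098039
(T + v(u))**2 = (1/102 + (-4 - 1*6))**2 = (1/102 + (-4 - 6))**2 = (1/102 - 10)**2 = (-1019/102)**2 = 1038361/10404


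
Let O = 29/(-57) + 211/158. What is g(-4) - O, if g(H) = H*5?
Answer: -187565/9006 ≈ -20.827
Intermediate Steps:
g(H) = 5*H
O = 7445/9006 (O = 29*(-1/57) + 211*(1/158) = -29/57 + 211/158 = 7445/9006 ≈ 0.82667)
g(-4) - O = 5*(-4) - 1*7445/9006 = -20 - 7445/9006 = -187565/9006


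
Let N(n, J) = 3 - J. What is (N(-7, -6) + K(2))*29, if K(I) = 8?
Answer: 493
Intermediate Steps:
(N(-7, -6) + K(2))*29 = ((3 - 1*(-6)) + 8)*29 = ((3 + 6) + 8)*29 = (9 + 8)*29 = 17*29 = 493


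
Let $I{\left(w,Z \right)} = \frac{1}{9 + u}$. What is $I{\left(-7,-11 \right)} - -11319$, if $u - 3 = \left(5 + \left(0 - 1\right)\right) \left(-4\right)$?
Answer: $\frac{45275}{4} \approx 11319.0$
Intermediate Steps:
$u = -13$ ($u = 3 + \left(5 + \left(0 - 1\right)\right) \left(-4\right) = 3 + \left(5 - 1\right) \left(-4\right) = 3 + 4 \left(-4\right) = 3 - 16 = -13$)
$I{\left(w,Z \right)} = - \frac{1}{4}$ ($I{\left(w,Z \right)} = \frac{1}{9 - 13} = \frac{1}{-4} = - \frac{1}{4}$)
$I{\left(-7,-11 \right)} - -11319 = - \frac{1}{4} - -11319 = - \frac{1}{4} + 11319 = \frac{45275}{4}$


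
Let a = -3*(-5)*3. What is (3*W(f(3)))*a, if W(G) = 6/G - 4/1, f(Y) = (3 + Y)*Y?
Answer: -495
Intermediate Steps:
f(Y) = Y*(3 + Y)
a = 45 (a = 15*3 = 45)
W(G) = -4 + 6/G (W(G) = 6/G - 4*1 = 6/G - 4 = -4 + 6/G)
(3*W(f(3)))*a = (3*(-4 + 6/((3*(3 + 3)))))*45 = (3*(-4 + 6/((3*6))))*45 = (3*(-4 + 6/18))*45 = (3*(-4 + 6*(1/18)))*45 = (3*(-4 + ⅓))*45 = (3*(-11/3))*45 = -11*45 = -495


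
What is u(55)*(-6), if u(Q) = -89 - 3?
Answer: 552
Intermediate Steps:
u(Q) = -92
u(55)*(-6) = -92*(-6) = 552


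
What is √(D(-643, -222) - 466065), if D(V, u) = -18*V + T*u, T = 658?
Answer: I*√600567 ≈ 774.96*I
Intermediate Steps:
D(V, u) = -18*V + 658*u
√(D(-643, -222) - 466065) = √((-18*(-643) + 658*(-222)) - 466065) = √((11574 - 146076) - 466065) = √(-134502 - 466065) = √(-600567) = I*√600567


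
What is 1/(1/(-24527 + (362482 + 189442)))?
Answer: 527397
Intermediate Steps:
1/(1/(-24527 + (362482 + 189442))) = 1/(1/(-24527 + 551924)) = 1/(1/527397) = 527397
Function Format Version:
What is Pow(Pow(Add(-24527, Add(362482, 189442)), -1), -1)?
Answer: 527397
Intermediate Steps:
Pow(Pow(Add(-24527, Add(362482, 189442)), -1), -1) = Pow(Pow(Add(-24527, 551924), -1), -1) = Pow(Pow(527397, -1), -1) = Pow(Rational(1, 527397), -1) = 527397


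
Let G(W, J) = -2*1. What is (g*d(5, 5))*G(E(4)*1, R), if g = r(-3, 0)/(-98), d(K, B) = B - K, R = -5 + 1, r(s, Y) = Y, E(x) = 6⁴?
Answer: 0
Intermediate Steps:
E(x) = 1296
R = -4
G(W, J) = -2
g = 0 (g = 0/(-98) = 0*(-1/98) = 0)
(g*d(5, 5))*G(E(4)*1, R) = (0*(5 - 1*5))*(-2) = (0*(5 - 5))*(-2) = (0*0)*(-2) = 0*(-2) = 0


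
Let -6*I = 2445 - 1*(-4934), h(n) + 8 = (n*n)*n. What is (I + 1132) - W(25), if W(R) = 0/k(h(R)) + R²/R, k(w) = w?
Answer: -737/6 ≈ -122.83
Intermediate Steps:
h(n) = -8 + n³ (h(n) = -8 + (n*n)*n = -8 + n²*n = -8 + n³)
I = -7379/6 (I = -(2445 - 1*(-4934))/6 = -(2445 + 4934)/6 = -⅙*7379 = -7379/6 ≈ -1229.8)
W(R) = R (W(R) = 0/(-8 + R³) + R²/R = 0 + R = R)
(I + 1132) - W(25) = (-7379/6 + 1132) - 1*25 = -587/6 - 25 = -737/6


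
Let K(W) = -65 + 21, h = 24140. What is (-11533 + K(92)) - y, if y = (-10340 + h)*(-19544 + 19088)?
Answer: 6281223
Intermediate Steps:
K(W) = -44
y = -6292800 (y = (-10340 + 24140)*(-19544 + 19088) = 13800*(-456) = -6292800)
(-11533 + K(92)) - y = (-11533 - 44) - 1*(-6292800) = -11577 + 6292800 = 6281223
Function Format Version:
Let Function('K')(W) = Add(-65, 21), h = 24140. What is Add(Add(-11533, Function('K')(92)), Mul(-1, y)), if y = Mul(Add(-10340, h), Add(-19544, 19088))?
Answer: 6281223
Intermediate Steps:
Function('K')(W) = -44
y = -6292800 (y = Mul(Add(-10340, 24140), Add(-19544, 19088)) = Mul(13800, -456) = -6292800)
Add(Add(-11533, Function('K')(92)), Mul(-1, y)) = Add(Add(-11533, -44), Mul(-1, -6292800)) = Add(-11577, 6292800) = 6281223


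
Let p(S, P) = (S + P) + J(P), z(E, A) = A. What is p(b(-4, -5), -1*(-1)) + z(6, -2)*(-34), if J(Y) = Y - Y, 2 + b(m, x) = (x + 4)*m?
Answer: 71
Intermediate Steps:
b(m, x) = -2 + m*(4 + x) (b(m, x) = -2 + (x + 4)*m = -2 + (4 + x)*m = -2 + m*(4 + x))
J(Y) = 0
p(S, P) = P + S (p(S, P) = (S + P) + 0 = (P + S) + 0 = P + S)
p(b(-4, -5), -1*(-1)) + z(6, -2)*(-34) = (-1*(-1) + (-2 + 4*(-4) - 4*(-5))) - 2*(-34) = (1 + (-2 - 16 + 20)) + 68 = (1 + 2) + 68 = 3 + 68 = 71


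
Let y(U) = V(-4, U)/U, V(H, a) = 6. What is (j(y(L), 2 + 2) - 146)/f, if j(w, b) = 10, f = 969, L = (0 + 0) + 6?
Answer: -8/57 ≈ -0.14035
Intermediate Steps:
L = 6 (L = 0 + 6 = 6)
y(U) = 6/U
(j(y(L), 2 + 2) - 146)/f = (10 - 146)/969 = -136*1/969 = -8/57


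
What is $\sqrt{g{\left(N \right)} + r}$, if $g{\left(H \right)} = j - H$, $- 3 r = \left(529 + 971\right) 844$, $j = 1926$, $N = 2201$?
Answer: $5 i \sqrt{16891} \approx 649.83 i$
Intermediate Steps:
$r = -422000$ ($r = - \frac{\left(529 + 971\right) 844}{3} = - \frac{1500 \cdot 844}{3} = \left(- \frac{1}{3}\right) 1266000 = -422000$)
$g{\left(H \right)} = 1926 - H$
$\sqrt{g{\left(N \right)} + r} = \sqrt{\left(1926 - 2201\right) - 422000} = \sqrt{-275 - 422000} = \sqrt{-422275} = 5 i \sqrt{16891}$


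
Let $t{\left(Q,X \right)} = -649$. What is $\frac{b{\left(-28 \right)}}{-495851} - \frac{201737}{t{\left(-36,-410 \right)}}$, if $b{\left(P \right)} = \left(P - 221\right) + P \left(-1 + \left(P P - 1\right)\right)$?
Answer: $\frac{100045865292}{321807299} \approx 310.89$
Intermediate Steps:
$b{\left(P \right)} = -221 + P + P \left(-2 + P^{2}\right)$ ($b{\left(P \right)} = \left(-221 + P\right) + P \left(-1 + \left(P^{2} - 1\right)\right) = \left(-221 + P\right) + P \left(-1 + \left(-1 + P^{2}\right)\right) = \left(-221 + P\right) + P \left(-2 + P^{2}\right) = -221 + P + P \left(-2 + P^{2}\right)$)
$\frac{b{\left(-28 \right)}}{-495851} - \frac{201737}{t{\left(-36,-410 \right)}} = \frac{-221 + \left(-28\right)^{3} - -28}{-495851} - \frac{201737}{-649} = \left(-221 - 21952 + 28\right) \left(- \frac{1}{495851}\right) - - \frac{201737}{649} = \left(-22145\right) \left(- \frac{1}{495851}\right) + \frac{201737}{649} = \frac{22145}{495851} + \frac{201737}{649} = \frac{100045865292}{321807299}$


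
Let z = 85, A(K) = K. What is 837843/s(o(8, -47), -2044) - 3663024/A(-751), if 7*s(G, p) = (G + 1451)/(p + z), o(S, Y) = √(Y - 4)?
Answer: -12512234120126511/1581194452 + 11489341059*I*√51/2105452 ≈ -7.9132e+6 + 38970.0*I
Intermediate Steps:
o(S, Y) = √(-4 + Y)
s(G, p) = (1451 + G)/(7*(85 + p)) (s(G, p) = ((G + 1451)/(p + 85))/7 = ((1451 + G)/(85 + p))/7 = (1451 + G)/(7*(85 + p)))
837843/s(o(8, -47), -2044) - 3663024/A(-751) = 837843/(((1451 + √(-4 - 47))/(7*(85 - 2044)))) - 3663024/(-751) = 837843/(((⅐)*(1451 + √(-51))/(-1959))) - 3663024*(-1/751) = 837843/(((⅐)*(-1/1959)*(1451 + I*√51))) + 3663024/751 = 837843/(-1451/13713 - I*√51/13713) + 3663024/751 = 3663024/751 + 837843/(-1451/13713 - I*√51/13713)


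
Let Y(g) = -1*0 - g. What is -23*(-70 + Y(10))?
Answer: 1840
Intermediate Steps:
Y(g) = -g (Y(g) = 0 - g = -g)
-23*(-70 + Y(10)) = -23*(-70 - 1*10) = -23*(-70 - 10) = -23*(-80) = 1840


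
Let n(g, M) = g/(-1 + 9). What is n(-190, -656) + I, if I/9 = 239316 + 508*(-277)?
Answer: 3549505/4 ≈ 8.8738e+5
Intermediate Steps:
n(g, M) = g/8
I = 887400 (I = 9*(239316 + 508*(-277)) = 9*(239316 - 140716) = 9*98600 = 887400)
n(-190, -656) + I = (⅛)*(-190) + 887400 = -95/4 + 887400 = 3549505/4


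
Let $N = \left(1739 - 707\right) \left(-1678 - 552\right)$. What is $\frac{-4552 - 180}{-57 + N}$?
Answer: $\frac{4732}{2301417} \approx 0.0020561$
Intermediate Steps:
$N = -2301360$ ($N = 1032 \left(-1678 + \left(-1144 + 592\right)\right) = 1032 \left(-1678 - 552\right) = 1032 \left(-2230\right) = -2301360$)
$\frac{-4552 - 180}{-57 + N} = \frac{-4552 - 180}{-57 - 2301360} = \frac{-4552 - 180}{-2301417} = \left(-4732\right) \left(- \frac{1}{2301417}\right) = \frac{4732}{2301417}$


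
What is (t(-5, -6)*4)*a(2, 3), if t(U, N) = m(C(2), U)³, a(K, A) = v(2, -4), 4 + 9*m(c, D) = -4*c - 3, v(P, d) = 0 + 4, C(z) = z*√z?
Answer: -48496/729 - 35200*√2/729 ≈ -134.81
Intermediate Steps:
C(z) = z^(3/2)
v(P, d) = 4
m(c, D) = -7/9 - 4*c/9 (m(c, D) = -4/9 + (-4*c - 3)/9 = -4/9 + (-3 - 4*c)/9 = -4/9 + (-⅓ - 4*c/9) = -7/9 - 4*c/9)
a(K, A) = 4
t(U, N) = (-7/9 - 8*√2/9)³
(t(-5, -6)*4)*a(2, 3) = ((-3031/729 - 2200*√2/729)*4)*4 = (-12124/729 - 8800*√2/729)*4 = -48496/729 - 35200*√2/729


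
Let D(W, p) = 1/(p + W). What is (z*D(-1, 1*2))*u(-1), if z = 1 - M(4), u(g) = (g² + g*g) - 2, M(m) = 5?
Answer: 0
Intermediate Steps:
D(W, p) = 1/(W + p)
u(g) = -2 + 2*g² (u(g) = (g² + g²) - 2 = 2*g² - 2 = -2 + 2*g²)
z = -4 (z = 1 - 1*5 = 1 - 5 = -4)
(z*D(-1, 1*2))*u(-1) = (-4/(-1 + 1*2))*(-2 + 2*(-1)²) = (-4/(-1 + 2))*(-2 + 2*1) = (-4/1)*(-2 + 2) = -4*1*0 = -4*0 = 0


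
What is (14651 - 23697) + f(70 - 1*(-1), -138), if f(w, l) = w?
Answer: -8975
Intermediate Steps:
(14651 - 23697) + f(70 - 1*(-1), -138) = (14651 - 23697) + (70 - 1*(-1)) = -9046 + (70 + 1) = -9046 + 71 = -8975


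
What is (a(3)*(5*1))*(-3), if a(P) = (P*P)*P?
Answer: -405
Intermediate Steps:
a(P) = P³ (a(P) = P²*P = P³)
(a(3)*(5*1))*(-3) = (3³*(5*1))*(-3) = (27*5)*(-3) = 135*(-3) = -405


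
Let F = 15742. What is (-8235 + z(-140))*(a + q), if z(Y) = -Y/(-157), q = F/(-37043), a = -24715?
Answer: 69636284844885/342103 ≈ 2.0355e+8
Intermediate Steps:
q = -926/2179 (q = 15742/(-37043) = 15742*(-1/37043) = -926/2179 ≈ -0.42497)
z(Y) = Y/157 (z(Y) = -Y*(-1/157) = Y/157)
(-8235 + z(-140))*(a + q) = (-8235 + (1/157)*(-140))*(-24715 - 926/2179) = (-8235 - 140/157)*(-53854911/2179) = -1293035/157*(-53854911/2179) = 69636284844885/342103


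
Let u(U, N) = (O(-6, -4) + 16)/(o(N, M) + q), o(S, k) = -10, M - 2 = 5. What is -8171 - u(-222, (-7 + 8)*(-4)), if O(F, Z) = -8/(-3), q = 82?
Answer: -220624/27 ≈ -8171.3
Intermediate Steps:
M = 7 (M = 2 + 5 = 7)
O(F, Z) = 8/3 (O(F, Z) = -8*(-⅓) = 8/3)
u(U, N) = 7/27 (u(U, N) = (8/3 + 16)/(-10 + 82) = (56/3)/72 = (56/3)*(1/72) = 7/27)
-8171 - u(-222, (-7 + 8)*(-4)) = -8171 - 1*7/27 = -8171 - 7/27 = -220624/27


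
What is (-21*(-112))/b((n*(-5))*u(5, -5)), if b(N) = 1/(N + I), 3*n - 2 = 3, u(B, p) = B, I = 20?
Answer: -50960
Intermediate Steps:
n = 5/3 (n = ⅔ + (⅓)*3 = ⅔ + 1 = 5/3 ≈ 1.6667)
b(N) = 1/(20 + N) (b(N) = 1/(N + 20) = 1/(20 + N))
(-21*(-112))/b((n*(-5))*u(5, -5)) = (-21*(-112))/(1/(20 + ((5/3)*(-5))*5)) = 2352/(1/(20 - 25/3*5)) = 2352/(1/(20 - 125/3)) = 2352/(1/(-65/3)) = 2352/(-3/65) = 2352*(-65/3) = -50960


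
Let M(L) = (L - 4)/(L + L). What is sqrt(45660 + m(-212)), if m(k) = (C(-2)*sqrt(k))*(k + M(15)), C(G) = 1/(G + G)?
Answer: sqrt(41094000 + 95235*I*sqrt(53))/30 ≈ 213.69 + 1.8025*I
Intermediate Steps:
C(G) = 1/(2*G)
M(L) = (-4 + L)/(2*L) (M(L) = (-4 + L)/((2*L)) = (-4 + L)*(1/(2*L)) = (-4 + L)/(2*L))
m(k) = -sqrt(k)*(11/30 + k)/4 (m(k) = (((1/2)/(-2))*sqrt(k))*(k + (1/2)*(-4 + 15)/15) = (((1/2)*(-1/2))*sqrt(k))*(k + (1/2)*(1/15)*11) = (-sqrt(k)/4)*(k + 11/30) = (-sqrt(k)/4)*(11/30 + k) = -sqrt(k)*(11/30 + k)/4)
sqrt(45660 + m(-212)) = sqrt(45660 + sqrt(-212)*(-11 - 30*(-212))/120) = sqrt(45660 + (2*I*sqrt(53))*(-11 + 6360)/120) = sqrt(45660 + (1/120)*(2*I*sqrt(53))*6349) = sqrt(45660 + 6349*I*sqrt(53)/60)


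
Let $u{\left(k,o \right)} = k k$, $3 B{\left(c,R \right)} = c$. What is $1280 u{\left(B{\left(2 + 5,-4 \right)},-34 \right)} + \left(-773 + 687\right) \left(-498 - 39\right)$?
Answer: $\frac{478358}{9} \approx 53151.0$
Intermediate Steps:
$B{\left(c,R \right)} = \frac{c}{3}$
$u{\left(k,o \right)} = k^{2}$
$1280 u{\left(B{\left(2 + 5,-4 \right)},-34 \right)} + \left(-773 + 687\right) \left(-498 - 39\right) = 1280 \left(\frac{2 + 5}{3}\right)^{2} + \left(-773 + 687\right) \left(-498 - 39\right) = 1280 \left(\frac{1}{3} \cdot 7\right)^{2} - -46182 = 1280 \left(\frac{7}{3}\right)^{2} + 46182 = 1280 \cdot \frac{49}{9} + 46182 = \frac{62720}{9} + 46182 = \frac{478358}{9}$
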